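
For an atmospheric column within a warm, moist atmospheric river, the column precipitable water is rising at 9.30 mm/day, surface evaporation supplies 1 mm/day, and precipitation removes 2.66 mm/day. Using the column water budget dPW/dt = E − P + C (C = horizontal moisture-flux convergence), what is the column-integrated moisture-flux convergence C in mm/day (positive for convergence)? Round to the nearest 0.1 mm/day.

C ≈ 11.0 mm/day

dPW/dt = +9.30 mm/day.
C = dPW/dt − E + P = (+9.30) − 1 + 2.66 = 11.0 mm/day.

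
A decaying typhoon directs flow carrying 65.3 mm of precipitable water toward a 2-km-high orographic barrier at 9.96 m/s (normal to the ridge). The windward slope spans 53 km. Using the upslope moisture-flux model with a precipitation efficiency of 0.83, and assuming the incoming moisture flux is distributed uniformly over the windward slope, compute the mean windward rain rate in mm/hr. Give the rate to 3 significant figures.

R ≈ 36.7 mm/hr

Incoming column moisture flux per unit ridge length: F = V × PW = 9.96 × 65.3 = 650.388 mm·m/s.
Spread over the 53 km slope with efficiency ε = 0.83: R = ε·F/W = 0.83 × 650.388 / 53000 m = 1.019e-02 mm/s.
R = 1.019e-02 × 3600 = 36.7 mm/hr.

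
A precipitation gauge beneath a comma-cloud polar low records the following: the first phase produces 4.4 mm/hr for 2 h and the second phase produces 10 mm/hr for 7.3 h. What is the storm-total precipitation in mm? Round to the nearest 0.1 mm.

Total = Σ Rᵢ Δtᵢ = 4.4 × 2 + 10 × 7.3
      = 8.8 + 73 = 81.8 mm.

total ≈ 81.8 mm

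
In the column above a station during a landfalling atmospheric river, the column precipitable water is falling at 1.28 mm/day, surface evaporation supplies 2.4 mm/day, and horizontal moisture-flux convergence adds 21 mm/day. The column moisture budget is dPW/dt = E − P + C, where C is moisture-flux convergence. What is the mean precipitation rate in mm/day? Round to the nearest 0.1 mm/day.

dPW/dt = -1.28 mm/day.
P = E + C − dPW/dt = 2.4 + (21) − (-1.28) = 24.7 mm/day.

P ≈ 24.7 mm/day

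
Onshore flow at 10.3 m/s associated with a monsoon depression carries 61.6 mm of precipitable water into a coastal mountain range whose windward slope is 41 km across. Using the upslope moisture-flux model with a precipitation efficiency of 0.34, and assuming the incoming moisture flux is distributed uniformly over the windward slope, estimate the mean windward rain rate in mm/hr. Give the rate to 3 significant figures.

R ≈ 18.9 mm/hr

Incoming column moisture flux per unit ridge length: F = V × PW = 10.3 × 61.6 = 634.48 mm·m/s.
Spread over the 41 km slope with efficiency ε = 0.34: R = ε·F/W = 0.34 × 634.48 / 41000 m = 5.262e-03 mm/s.
R = 5.262e-03 × 3600 = 18.9 mm/hr.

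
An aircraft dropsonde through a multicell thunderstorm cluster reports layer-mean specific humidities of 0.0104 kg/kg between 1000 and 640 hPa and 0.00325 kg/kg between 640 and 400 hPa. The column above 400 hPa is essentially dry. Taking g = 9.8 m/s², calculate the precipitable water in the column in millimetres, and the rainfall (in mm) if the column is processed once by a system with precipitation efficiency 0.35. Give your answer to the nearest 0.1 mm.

PW ≈ 46.2 mm; rainfall ≈ 16.2 mm

Precipitable water is the column-integrated vapour mass per unit area: PW = (1/g) Σ q̄ Δp, with q in kg/kg and Δp in Pa (1 kg/m² of water = 1 mm).
Layer 1000–640 hPa: Δp = 360 hPa = 36000 Pa, q̄ = 0.0104 kg/kg → 0.0104 × 36000 / 9.8 = 38.20 mm
Layer 640–400 hPa: Δp = 240 hPa = 24000 Pa, q̄ = 0.00325 kg/kg → 0.00325 × 24000 / 9.8 = 7.96 mm
PW = 38.20 + 7.96 = 46.16 ≈ 46.2 mm.
Rainfall = ε × PW = 0.35 × 46.2 = 16.2 mm.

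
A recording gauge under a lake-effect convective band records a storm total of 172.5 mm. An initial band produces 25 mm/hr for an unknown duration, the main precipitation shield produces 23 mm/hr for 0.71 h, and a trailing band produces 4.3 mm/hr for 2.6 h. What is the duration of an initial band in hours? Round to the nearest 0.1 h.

duration ≈ 5.8 h

Known phases: 23 × 0.71 + 4.3 × 2.6 = 16.33 + 11.18 = 27.51 mm.
Remaining depth = 172.5 − 27.51 = 144.99 mm.
Duration = 144.99 / 25 = 5.8 h.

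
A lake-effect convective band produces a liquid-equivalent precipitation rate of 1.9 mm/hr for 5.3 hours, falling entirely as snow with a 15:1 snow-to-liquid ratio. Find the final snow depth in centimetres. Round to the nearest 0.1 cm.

snow depth ≈ 15.1 cm

Liquid-equivalent depth = 1.9 × 5.3 = 10.07 mm.
Snow depth = 10.07 mm × 15 = 151.05 mm = 15.1 cm.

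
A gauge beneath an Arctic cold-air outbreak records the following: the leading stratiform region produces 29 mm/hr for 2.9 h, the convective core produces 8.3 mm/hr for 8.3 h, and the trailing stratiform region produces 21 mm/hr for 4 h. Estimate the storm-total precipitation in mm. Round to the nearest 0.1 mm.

Total = Σ Rᵢ Δtᵢ = 29 × 2.9 + 8.3 × 8.3 + 21 × 4
      = 84.1 + 68.89 + 84 = 237.0 mm.

total ≈ 237.0 mm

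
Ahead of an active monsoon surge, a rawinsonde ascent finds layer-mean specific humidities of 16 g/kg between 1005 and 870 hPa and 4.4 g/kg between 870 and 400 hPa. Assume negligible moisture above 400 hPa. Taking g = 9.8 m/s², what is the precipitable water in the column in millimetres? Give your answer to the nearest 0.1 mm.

PW ≈ 43.1 mm

Precipitable water is the column-integrated vapour mass per unit area: PW = (1/g) Σ q̄ Δp, with q in kg/kg and Δp in Pa (1 kg/m² of water = 1 mm).
Layer 1005–870 hPa: Δp = 135 hPa = 13500 Pa, q̄ = 0.016 kg/kg → 0.016 × 13500 / 9.8 = 22.04 mm
Layer 870–400 hPa: Δp = 470 hPa = 47000 Pa, q̄ = 0.0044 kg/kg → 0.0044 × 47000 / 9.8 = 21.10 mm
PW = 22.04 + 21.10 = 43.14 ≈ 43.1 mm.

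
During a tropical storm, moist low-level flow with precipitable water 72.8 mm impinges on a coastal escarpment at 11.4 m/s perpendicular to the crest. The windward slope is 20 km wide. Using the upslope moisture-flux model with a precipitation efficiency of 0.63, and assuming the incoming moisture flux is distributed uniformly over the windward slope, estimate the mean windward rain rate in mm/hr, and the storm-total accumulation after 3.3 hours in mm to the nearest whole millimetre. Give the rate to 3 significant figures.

Incoming column moisture flux per unit ridge length: F = V × PW = 11.4 × 72.8 = 829.92 mm·m/s.
Spread over the 20 km slope with efficiency ε = 0.63: R = ε·F/W = 0.63 × 829.92 / 20000 m = 2.614e-02 mm/s.
R = 2.614e-02 × 3600 = 94.1 mm/hr.
Over 3.3 h: total = 94.1 × 3.3 = 310.53 ≈ 311 mm.

R ≈ 94.1 mm/hr; total ≈ 311 mm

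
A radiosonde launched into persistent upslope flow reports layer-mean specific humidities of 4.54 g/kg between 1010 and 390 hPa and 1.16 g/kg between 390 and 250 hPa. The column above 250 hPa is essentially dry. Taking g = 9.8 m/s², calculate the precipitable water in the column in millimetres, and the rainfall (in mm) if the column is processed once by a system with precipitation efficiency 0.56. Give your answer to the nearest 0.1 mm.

PW ≈ 30.4 mm; rainfall ≈ 17.0 mm

Precipitable water is the column-integrated vapour mass per unit area: PW = (1/g) Σ q̄ Δp, with q in kg/kg and Δp in Pa (1 kg/m² of water = 1 mm).
Layer 1010–390 hPa: Δp = 620 hPa = 62000 Pa, q̄ = 0.00454 kg/kg → 0.00454 × 62000 / 9.8 = 28.72 mm
Layer 390–250 hPa: Δp = 140 hPa = 14000 Pa, q̄ = 0.00116 kg/kg → 0.00116 × 14000 / 9.8 = 1.66 mm
PW = 28.72 + 1.66 = 30.38 ≈ 30.4 mm.
Rainfall = ε × PW = 0.56 × 30.4 = 17.0 mm.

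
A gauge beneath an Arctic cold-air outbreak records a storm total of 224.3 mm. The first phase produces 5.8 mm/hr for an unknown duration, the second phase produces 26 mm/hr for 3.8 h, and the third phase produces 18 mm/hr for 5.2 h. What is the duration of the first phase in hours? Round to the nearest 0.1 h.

Known phases: 26 × 3.8 + 18 × 5.2 = 98.8 + 93.6 = 192.4 mm.
Remaining depth = 224.3 − 192.4 = 31.9 mm.
Duration = 31.9 / 5.8 = 5.5 h.

duration ≈ 5.5 h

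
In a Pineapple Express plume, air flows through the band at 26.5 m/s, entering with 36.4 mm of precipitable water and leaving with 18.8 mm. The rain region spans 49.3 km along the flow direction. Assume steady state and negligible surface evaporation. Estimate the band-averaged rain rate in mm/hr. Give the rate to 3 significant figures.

Column moisture flux per unit crosswind length is F = V × PW.
Inflow: F_in = 26.5 × 36.4 = 964.6 mm·m/s
Outflow: F_out = 26.5 × 18.8 = 498.2 mm·m/s
Steady-state rate R = (F_in − F_out)/L = (964.6 − 498.2) / 49300 m = 9.460e-03 mm/s.
R = 9.460e-03 × 3600 = 34.1 mm/hr.

R ≈ 34.1 mm/hr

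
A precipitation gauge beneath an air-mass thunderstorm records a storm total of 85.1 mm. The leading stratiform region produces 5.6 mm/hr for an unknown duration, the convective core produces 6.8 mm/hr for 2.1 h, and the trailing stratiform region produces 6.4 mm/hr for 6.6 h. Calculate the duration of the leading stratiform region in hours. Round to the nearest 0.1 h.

duration ≈ 5.1 h

Known phases: 6.8 × 2.1 + 6.4 × 6.6 = 14.28 + 42.24 = 56.52 mm.
Remaining depth = 85.1 − 56.52 = 28.58 mm.
Duration = 28.58 / 5.6 = 5.1 h.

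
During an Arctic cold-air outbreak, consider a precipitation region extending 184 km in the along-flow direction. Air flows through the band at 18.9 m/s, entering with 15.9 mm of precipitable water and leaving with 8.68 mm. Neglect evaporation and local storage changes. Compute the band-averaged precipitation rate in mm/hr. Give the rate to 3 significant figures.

R ≈ 2.67 mm/hr

Column moisture flux per unit crosswind length is F = V × PW.
Inflow: F_in = 18.9 × 15.9 = 300.51 mm·m/s
Outflow: F_out = 18.9 × 8.68 = 164.052 mm·m/s
Steady-state rate R = (F_in − F_out)/L = (300.51 − 164.052) / 184000 m = 7.416e-04 mm/s.
R = 7.416e-04 × 3600 = 2.67 mm/hr.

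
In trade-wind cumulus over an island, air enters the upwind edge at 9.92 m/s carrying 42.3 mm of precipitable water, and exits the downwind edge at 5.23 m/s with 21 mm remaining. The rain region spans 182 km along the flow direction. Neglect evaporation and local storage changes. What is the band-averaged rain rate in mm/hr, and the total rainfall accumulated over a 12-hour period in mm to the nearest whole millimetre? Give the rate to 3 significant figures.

R ≈ 6.13 mm/hr; total ≈ 74 mm

Column moisture flux per unit crosswind length is F = V × PW.
Inflow: F_in = 9.92 × 42.3 = 419.616 mm·m/s
Outflow: F_out = 5.23 × 21 = 109.83 mm·m/s
Steady-state rate R = (F_in − F_out)/L = (419.616 − 109.83) / 182000 m = 1.702e-03 mm/s.
R = 1.702e-03 × 3600 = 6.13 mm/hr.
Over 12 h: total = 6.13 × 12 = 73.56 ≈ 74 mm.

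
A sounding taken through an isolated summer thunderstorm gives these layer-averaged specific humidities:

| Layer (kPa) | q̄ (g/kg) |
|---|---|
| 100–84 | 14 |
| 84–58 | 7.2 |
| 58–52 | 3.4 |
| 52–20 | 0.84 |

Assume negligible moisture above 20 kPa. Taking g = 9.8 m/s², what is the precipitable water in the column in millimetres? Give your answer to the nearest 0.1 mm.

Precipitable water is the column-integrated vapour mass per unit area: PW = (1/g) Σ q̄ Δp, with q in kg/kg and Δp in Pa (1 kg/m² of water = 1 mm).
Layer 100–84 kPa: Δp = 160 hPa = 16000 Pa, q̄ = 0.014 kg/kg → 0.014 × 16000 / 9.8 = 22.86 mm
Layer 84–58 kPa: Δp = 260 hPa = 26000 Pa, q̄ = 0.0072 kg/kg → 0.0072 × 26000 / 9.8 = 19.10 mm
Layer 58–52 kPa: Δp = 60 hPa = 6000 Pa, q̄ = 0.0034 kg/kg → 0.0034 × 6000 / 9.8 = 2.08 mm
Layer 52–20 kPa: Δp = 320 hPa = 32000 Pa, q̄ = 0.00084 kg/kg → 0.00084 × 32000 / 9.8 = 2.74 mm
PW = 22.86 + 19.10 + 2.08 + 2.74 = 46.78 ≈ 46.8 mm.

PW ≈ 46.8 mm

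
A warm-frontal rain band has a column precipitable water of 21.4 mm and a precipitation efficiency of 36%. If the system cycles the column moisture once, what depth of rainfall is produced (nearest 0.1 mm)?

Rainfall = ε × PW = 0.36 × 21.4 = 7.7 mm.

rainfall ≈ 7.7 mm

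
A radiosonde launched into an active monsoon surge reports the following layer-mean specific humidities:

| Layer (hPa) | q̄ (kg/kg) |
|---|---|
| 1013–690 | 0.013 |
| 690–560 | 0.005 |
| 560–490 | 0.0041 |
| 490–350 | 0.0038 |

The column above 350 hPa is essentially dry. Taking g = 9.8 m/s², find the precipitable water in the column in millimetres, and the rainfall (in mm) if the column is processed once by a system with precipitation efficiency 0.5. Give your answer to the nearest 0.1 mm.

Precipitable water is the column-integrated vapour mass per unit area: PW = (1/g) Σ q̄ Δp, with q in kg/kg and Δp in Pa (1 kg/m² of water = 1 mm).
Layer 1013–690 hPa: Δp = 323 hPa = 32300 Pa, q̄ = 0.013 kg/kg → 0.013 × 32300 / 9.8 = 42.85 mm
Layer 690–560 hPa: Δp = 130 hPa = 13000 Pa, q̄ = 0.005 kg/kg → 0.005 × 13000 / 9.8 = 6.63 mm
Layer 560–490 hPa: Δp = 70 hPa = 7000 Pa, q̄ = 0.0041 kg/kg → 0.0041 × 7000 / 9.8 = 2.93 mm
Layer 490–350 hPa: Δp = 140 hPa = 14000 Pa, q̄ = 0.0038 kg/kg → 0.0038 × 14000 / 9.8 = 5.43 mm
PW = 42.85 + 6.63 + 2.93 + 5.43 = 57.84 ≈ 57.8 mm.
Rainfall = ε × PW = 0.5 × 57.8 = 28.9 mm.

PW ≈ 57.8 mm; rainfall ≈ 28.9 mm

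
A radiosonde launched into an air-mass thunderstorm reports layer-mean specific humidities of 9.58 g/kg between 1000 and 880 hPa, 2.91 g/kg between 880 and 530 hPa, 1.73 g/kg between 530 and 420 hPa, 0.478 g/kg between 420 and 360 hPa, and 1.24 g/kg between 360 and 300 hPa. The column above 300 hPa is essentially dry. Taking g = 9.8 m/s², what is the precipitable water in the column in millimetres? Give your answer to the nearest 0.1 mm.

PW ≈ 25.1 mm

Precipitable water is the column-integrated vapour mass per unit area: PW = (1/g) Σ q̄ Δp, with q in kg/kg and Δp in Pa (1 kg/m² of water = 1 mm).
Layer 1000–880 hPa: Δp = 120 hPa = 12000 Pa, q̄ = 0.00958 kg/kg → 0.00958 × 12000 / 9.8 = 11.73 mm
Layer 880–530 hPa: Δp = 350 hPa = 35000 Pa, q̄ = 0.00291 kg/kg → 0.00291 × 35000 / 9.8 = 10.39 mm
Layer 530–420 hPa: Δp = 110 hPa = 11000 Pa, q̄ = 0.00173 kg/kg → 0.00173 × 11000 / 9.8 = 1.94 mm
Layer 420–360 hPa: Δp = 60 hPa = 6000 Pa, q̄ = 0.000478 kg/kg → 0.000478 × 6000 / 9.8 = 0.29 mm
Layer 360–300 hPa: Δp = 60 hPa = 6000 Pa, q̄ = 0.00124 kg/kg → 0.00124 × 6000 / 9.8 = 0.76 mm
PW = 11.73 + 10.39 + 1.94 + 0.29 + 0.76 = 25.11 ≈ 25.1 mm.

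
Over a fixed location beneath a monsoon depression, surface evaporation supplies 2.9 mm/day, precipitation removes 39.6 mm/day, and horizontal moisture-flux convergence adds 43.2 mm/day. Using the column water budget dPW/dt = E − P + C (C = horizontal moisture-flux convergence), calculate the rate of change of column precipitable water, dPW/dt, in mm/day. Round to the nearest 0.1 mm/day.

dPW/dt = E − P + C = 2.9 − 39.6 + (43.2) = 6.5 mm/day.

dPW/dt ≈ 6.5 mm/day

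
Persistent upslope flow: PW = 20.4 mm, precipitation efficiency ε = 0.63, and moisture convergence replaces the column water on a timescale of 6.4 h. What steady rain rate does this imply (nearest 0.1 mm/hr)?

Each overturning extracts ε × PW = 0.63 × 20.4 = 12.852 mm.
Rate = ε·PW / τ = 12.852 / 6.4 h = 2.0 mm/hr.

R ≈ 2.0 mm/hr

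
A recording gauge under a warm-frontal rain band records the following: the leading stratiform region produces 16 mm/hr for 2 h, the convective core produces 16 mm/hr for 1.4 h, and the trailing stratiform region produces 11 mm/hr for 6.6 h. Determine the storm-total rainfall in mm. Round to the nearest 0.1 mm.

total ≈ 127.0 mm

Total = Σ Rᵢ Δtᵢ = 16 × 2 + 16 × 1.4 + 11 × 6.6
      = 32 + 22.4 + 72.6 = 127.0 mm.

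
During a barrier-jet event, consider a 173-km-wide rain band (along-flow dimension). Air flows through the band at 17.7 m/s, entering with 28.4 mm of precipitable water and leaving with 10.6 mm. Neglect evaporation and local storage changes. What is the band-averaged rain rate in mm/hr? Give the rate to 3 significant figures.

R ≈ 6.56 mm/hr

Column moisture flux per unit crosswind length is F = V × PW.
Inflow: F_in = 17.7 × 28.4 = 502.68 mm·m/s
Outflow: F_out = 17.7 × 10.6 = 187.62 mm·m/s
Steady-state rate R = (F_in − F_out)/L = (502.68 − 187.62) / 173000 m = 1.821e-03 mm/s.
R = 1.821e-03 × 3600 = 6.56 mm/hr.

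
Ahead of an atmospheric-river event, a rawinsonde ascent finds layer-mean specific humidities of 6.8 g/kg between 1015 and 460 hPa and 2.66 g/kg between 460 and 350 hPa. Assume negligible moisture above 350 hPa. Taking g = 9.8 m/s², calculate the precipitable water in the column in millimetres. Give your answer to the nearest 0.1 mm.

PW ≈ 41.5 mm

Precipitable water is the column-integrated vapour mass per unit area: PW = (1/g) Σ q̄ Δp, with q in kg/kg and Δp in Pa (1 kg/m² of water = 1 mm).
Layer 1015–460 hPa: Δp = 555 hPa = 55500 Pa, q̄ = 0.0068 kg/kg → 0.0068 × 55500 / 9.8 = 38.51 mm
Layer 460–350 hPa: Δp = 110 hPa = 11000 Pa, q̄ = 0.00266 kg/kg → 0.00266 × 11000 / 9.8 = 2.99 mm
PW = 38.51 + 2.99 = 41.50 ≈ 41.5 mm.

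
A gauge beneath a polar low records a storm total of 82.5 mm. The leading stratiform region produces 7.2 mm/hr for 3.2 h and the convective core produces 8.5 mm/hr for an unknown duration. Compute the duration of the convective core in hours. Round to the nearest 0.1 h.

duration ≈ 7.0 h

Known phases: 7.2 × 3.2 = 23.04 mm.
Remaining depth = 82.5 − 23.04 = 59.46 mm.
Duration = 59.46 / 8.5 = 7.0 h.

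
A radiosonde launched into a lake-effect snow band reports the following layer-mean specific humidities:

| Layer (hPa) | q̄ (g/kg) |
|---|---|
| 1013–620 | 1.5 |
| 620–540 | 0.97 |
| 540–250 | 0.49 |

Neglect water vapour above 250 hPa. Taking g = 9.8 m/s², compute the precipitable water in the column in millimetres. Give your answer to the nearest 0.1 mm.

PW ≈ 8.3 mm

Precipitable water is the column-integrated vapour mass per unit area: PW = (1/g) Σ q̄ Δp, with q in kg/kg and Δp in Pa (1 kg/m² of water = 1 mm).
Layer 1013–620 hPa: Δp = 393 hPa = 39300 Pa, q̄ = 0.0015 kg/kg → 0.0015 × 39300 / 9.8 = 6.02 mm
Layer 620–540 hPa: Δp = 80 hPa = 8000 Pa, q̄ = 0.00097 kg/kg → 0.00097 × 8000 / 9.8 = 0.79 mm
Layer 540–250 hPa: Δp = 290 hPa = 29000 Pa, q̄ = 0.00049 kg/kg → 0.00049 × 29000 / 9.8 = 1.45 mm
PW = 6.02 + 0.79 + 1.45 = 8.26 ≈ 8.3 mm.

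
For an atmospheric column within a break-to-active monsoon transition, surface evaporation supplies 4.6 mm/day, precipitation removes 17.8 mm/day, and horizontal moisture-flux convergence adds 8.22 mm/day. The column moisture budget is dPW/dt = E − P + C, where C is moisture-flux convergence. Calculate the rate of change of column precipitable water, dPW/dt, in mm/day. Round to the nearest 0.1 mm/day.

dPW/dt = E − P + C = 4.6 − 17.8 + (8.22) = -5.0 mm/day.

dPW/dt ≈ -5.0 mm/day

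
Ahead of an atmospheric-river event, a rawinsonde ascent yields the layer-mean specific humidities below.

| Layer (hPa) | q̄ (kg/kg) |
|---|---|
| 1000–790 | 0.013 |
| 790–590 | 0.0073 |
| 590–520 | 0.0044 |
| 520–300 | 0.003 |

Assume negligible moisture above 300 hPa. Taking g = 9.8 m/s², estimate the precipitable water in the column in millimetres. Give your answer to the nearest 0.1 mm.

Precipitable water is the column-integrated vapour mass per unit area: PW = (1/g) Σ q̄ Δp, with q in kg/kg and Δp in Pa (1 kg/m² of water = 1 mm).
Layer 1000–790 hPa: Δp = 210 hPa = 21000 Pa, q̄ = 0.013 kg/kg → 0.013 × 21000 / 9.8 = 27.86 mm
Layer 790–590 hPa: Δp = 200 hPa = 20000 Pa, q̄ = 0.0073 kg/kg → 0.0073 × 20000 / 9.8 = 14.90 mm
Layer 590–520 hPa: Δp = 70 hPa = 7000 Pa, q̄ = 0.0044 kg/kg → 0.0044 × 7000 / 9.8 = 3.14 mm
Layer 520–300 hPa: Δp = 220 hPa = 22000 Pa, q̄ = 0.003 kg/kg → 0.003 × 22000 / 9.8 = 6.73 mm
PW = 27.86 + 14.90 + 3.14 + 6.73 = 52.63 ≈ 52.6 mm.

PW ≈ 52.6 mm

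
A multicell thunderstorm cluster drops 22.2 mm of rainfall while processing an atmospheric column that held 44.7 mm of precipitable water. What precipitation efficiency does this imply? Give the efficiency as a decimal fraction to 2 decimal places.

ε ≈ 0.50

ε = rainfall / PW = 22.2 / 44.7 = 0.50.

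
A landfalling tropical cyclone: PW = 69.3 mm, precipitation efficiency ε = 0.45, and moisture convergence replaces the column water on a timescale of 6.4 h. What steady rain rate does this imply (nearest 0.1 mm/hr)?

Each overturning extracts ε × PW = 0.45 × 69.3 = 31.185 mm.
Rate = ε·PW / τ = 31.185 / 6.4 h = 4.9 mm/hr.

R ≈ 4.9 mm/hr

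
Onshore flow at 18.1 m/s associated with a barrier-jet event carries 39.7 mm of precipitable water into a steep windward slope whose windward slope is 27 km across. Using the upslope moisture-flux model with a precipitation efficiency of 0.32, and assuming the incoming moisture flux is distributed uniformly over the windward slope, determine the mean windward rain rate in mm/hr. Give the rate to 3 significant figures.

R ≈ 30.7 mm/hr

Incoming column moisture flux per unit ridge length: F = V × PW = 18.1 × 39.7 = 718.57 mm·m/s.
Spread over the 27 km slope with efficiency ε = 0.32: R = ε·F/W = 0.32 × 718.57 / 27000 m = 8.516e-03 mm/s.
R = 8.516e-03 × 3600 = 30.7 mm/hr.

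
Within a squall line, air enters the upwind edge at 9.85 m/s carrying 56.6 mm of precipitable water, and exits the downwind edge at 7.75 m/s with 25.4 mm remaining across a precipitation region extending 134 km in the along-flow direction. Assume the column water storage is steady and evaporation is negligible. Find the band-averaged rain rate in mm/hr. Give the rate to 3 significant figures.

R ≈ 9.69 mm/hr

Column moisture flux per unit crosswind length is F = V × PW.
Inflow: F_in = 9.85 × 56.6 = 557.51 mm·m/s
Outflow: F_out = 7.75 × 25.4 = 196.85 mm·m/s
Steady-state rate R = (F_in − F_out)/L = (557.51 − 196.85) / 134000 m = 2.691e-03 mm/s.
R = 2.691e-03 × 3600 = 9.69 mm/hr.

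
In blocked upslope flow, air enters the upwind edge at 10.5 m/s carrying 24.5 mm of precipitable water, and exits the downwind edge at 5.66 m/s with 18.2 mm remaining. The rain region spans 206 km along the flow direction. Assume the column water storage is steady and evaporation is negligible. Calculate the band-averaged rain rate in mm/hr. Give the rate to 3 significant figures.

R ≈ 2.70 mm/hr

Column moisture flux per unit crosswind length is F = V × PW.
Inflow: F_in = 10.5 × 24.5 = 257.25 mm·m/s
Outflow: F_out = 5.66 × 18.2 = 103.012 mm·m/s
Steady-state rate R = (F_in − F_out)/L = (257.25 − 103.012) / 206000 m = 7.487e-04 mm/s.
R = 7.487e-04 × 3600 = 2.70 mm/hr.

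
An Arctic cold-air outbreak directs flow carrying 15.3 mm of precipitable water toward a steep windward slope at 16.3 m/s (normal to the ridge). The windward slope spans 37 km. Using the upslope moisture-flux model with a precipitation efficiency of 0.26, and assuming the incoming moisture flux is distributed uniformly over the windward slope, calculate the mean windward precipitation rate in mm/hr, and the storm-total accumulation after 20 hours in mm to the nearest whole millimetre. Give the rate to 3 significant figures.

R ≈ 6.31 mm/hr; total ≈ 126 mm

Incoming column moisture flux per unit ridge length: F = V × PW = 16.3 × 15.3 = 249.39 mm·m/s.
Spread over the 37 km slope with efficiency ε = 0.26: R = ε·F/W = 0.26 × 249.39 / 37000 m = 1.752e-03 mm/s.
R = 1.752e-03 × 3600 = 6.31 mm/hr.
Over 20 h: total = 6.31 × 20 = 126.2 ≈ 126 mm.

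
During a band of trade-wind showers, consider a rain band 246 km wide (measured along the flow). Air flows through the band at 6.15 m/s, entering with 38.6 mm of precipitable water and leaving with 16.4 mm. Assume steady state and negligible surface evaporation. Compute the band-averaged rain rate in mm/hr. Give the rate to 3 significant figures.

R ≈ 2.00 mm/hr

Column moisture flux per unit crosswind length is F = V × PW.
Inflow: F_in = 6.15 × 38.6 = 237.39 mm·m/s
Outflow: F_out = 6.15 × 16.4 = 100.86 mm·m/s
Steady-state rate R = (F_in − F_out)/L = (237.39 − 100.86) / 246000 m = 5.550e-04 mm/s.
R = 5.550e-04 × 3600 = 2.00 mm/hr.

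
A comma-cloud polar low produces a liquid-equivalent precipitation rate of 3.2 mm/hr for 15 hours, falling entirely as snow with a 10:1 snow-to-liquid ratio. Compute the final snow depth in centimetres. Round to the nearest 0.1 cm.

snow depth ≈ 48.0 cm

Liquid-equivalent depth = 3.2 × 15 = 48 mm.
Snow depth = 48 mm × 10 = 480 mm = 48.0 cm.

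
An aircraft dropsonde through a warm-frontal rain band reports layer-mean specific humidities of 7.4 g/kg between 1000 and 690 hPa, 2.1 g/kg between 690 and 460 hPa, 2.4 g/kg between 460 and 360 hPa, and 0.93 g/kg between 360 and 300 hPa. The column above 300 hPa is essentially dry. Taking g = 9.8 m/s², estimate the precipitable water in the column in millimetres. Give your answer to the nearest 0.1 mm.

PW ≈ 31.4 mm

Precipitable water is the column-integrated vapour mass per unit area: PW = (1/g) Σ q̄ Δp, with q in kg/kg and Δp in Pa (1 kg/m² of water = 1 mm).
Layer 1000–690 hPa: Δp = 310 hPa = 31000 Pa, q̄ = 0.0074 kg/kg → 0.0074 × 31000 / 9.8 = 23.41 mm
Layer 690–460 hPa: Δp = 230 hPa = 23000 Pa, q̄ = 0.0021 kg/kg → 0.0021 × 23000 / 9.8 = 4.93 mm
Layer 460–360 hPa: Δp = 100 hPa = 10000 Pa, q̄ = 0.0024 kg/kg → 0.0024 × 10000 / 9.8 = 2.45 mm
Layer 360–300 hPa: Δp = 60 hPa = 6000 Pa, q̄ = 0.00093 kg/kg → 0.00093 × 6000 / 9.8 = 0.57 mm
PW = 23.41 + 4.93 + 2.45 + 0.57 = 31.36 ≈ 31.4 mm.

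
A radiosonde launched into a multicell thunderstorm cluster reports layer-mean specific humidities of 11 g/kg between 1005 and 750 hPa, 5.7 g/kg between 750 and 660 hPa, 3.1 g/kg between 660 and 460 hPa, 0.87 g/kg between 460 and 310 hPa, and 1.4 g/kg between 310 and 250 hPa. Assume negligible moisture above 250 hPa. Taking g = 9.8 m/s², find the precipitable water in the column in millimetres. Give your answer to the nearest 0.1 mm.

Precipitable water is the column-integrated vapour mass per unit area: PW = (1/g) Σ q̄ Δp, with q in kg/kg and Δp in Pa (1 kg/m² of water = 1 mm).
Layer 1005–750 hPa: Δp = 255 hPa = 25500 Pa, q̄ = 0.011 kg/kg → 0.011 × 25500 / 9.8 = 28.62 mm
Layer 750–660 hPa: Δp = 90 hPa = 9000 Pa, q̄ = 0.0057 kg/kg → 0.0057 × 9000 / 9.8 = 5.23 mm
Layer 660–460 hPa: Δp = 200 hPa = 20000 Pa, q̄ = 0.0031 kg/kg → 0.0031 × 20000 / 9.8 = 6.33 mm
Layer 460–310 hPa: Δp = 150 hPa = 15000 Pa, q̄ = 0.00087 kg/kg → 0.00087 × 15000 / 9.8 = 1.33 mm
Layer 310–250 hPa: Δp = 60 hPa = 6000 Pa, q̄ = 0.0014 kg/kg → 0.0014 × 6000 / 9.8 = 0.86 mm
PW = 28.62 + 5.23 + 6.33 + 1.33 + 0.86 = 42.37 ≈ 42.4 mm.

PW ≈ 42.4 mm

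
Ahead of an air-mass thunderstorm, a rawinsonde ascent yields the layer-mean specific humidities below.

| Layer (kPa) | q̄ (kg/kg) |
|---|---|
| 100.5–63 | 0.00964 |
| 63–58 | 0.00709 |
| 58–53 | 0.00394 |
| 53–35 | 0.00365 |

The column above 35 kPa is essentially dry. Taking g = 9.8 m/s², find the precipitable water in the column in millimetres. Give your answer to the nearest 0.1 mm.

PW ≈ 49.2 mm

Precipitable water is the column-integrated vapour mass per unit area: PW = (1/g) Σ q̄ Δp, with q in kg/kg and Δp in Pa (1 kg/m² of water = 1 mm).
Layer 100.5–63 kPa: Δp = 375 hPa = 37500 Pa, q̄ = 0.00964 kg/kg → 0.00964 × 37500 / 9.8 = 36.89 mm
Layer 63–58 kPa: Δp = 50 hPa = 5000 Pa, q̄ = 0.00709 kg/kg → 0.00709 × 5000 / 9.8 = 3.62 mm
Layer 58–53 kPa: Δp = 50 hPa = 5000 Pa, q̄ = 0.00394 kg/kg → 0.00394 × 5000 / 9.8 = 2.01 mm
Layer 53–35 kPa: Δp = 180 hPa = 18000 Pa, q̄ = 0.00365 kg/kg → 0.00365 × 18000 / 9.8 = 6.70 mm
PW = 36.89 + 3.62 + 2.01 + 6.70 = 49.22 ≈ 49.2 mm.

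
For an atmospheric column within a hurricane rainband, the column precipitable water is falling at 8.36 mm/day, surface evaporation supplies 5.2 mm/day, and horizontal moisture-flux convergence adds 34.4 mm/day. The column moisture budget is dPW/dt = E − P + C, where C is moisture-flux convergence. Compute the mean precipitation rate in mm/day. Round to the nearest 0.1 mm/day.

P ≈ 48.0 mm/day

dPW/dt = -8.36 mm/day.
P = E + C − dPW/dt = 5.2 + (34.4) − (-8.36) = 48.0 mm/day.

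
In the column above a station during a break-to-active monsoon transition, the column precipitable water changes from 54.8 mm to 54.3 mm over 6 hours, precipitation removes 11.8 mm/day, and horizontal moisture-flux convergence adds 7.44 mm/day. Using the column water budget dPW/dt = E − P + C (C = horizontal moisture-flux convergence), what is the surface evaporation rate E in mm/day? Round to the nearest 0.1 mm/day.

dPW/dt = (54.3 − 54.8) mm / (6/24 day) = -2.000 mm/day.
E = dPW/dt + P − C = (-2.000) + 11.8 − (7.44) = 2.4 mm/day.

E ≈ 2.4 mm/day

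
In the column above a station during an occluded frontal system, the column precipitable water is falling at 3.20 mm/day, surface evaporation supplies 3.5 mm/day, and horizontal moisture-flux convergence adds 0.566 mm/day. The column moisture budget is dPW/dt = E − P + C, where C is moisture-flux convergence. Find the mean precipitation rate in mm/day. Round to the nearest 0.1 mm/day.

dPW/dt = -3.20 mm/day.
P = E + C − dPW/dt = 3.5 + (0.566) − (-3.20) = 7.3 mm/day.

P ≈ 7.3 mm/day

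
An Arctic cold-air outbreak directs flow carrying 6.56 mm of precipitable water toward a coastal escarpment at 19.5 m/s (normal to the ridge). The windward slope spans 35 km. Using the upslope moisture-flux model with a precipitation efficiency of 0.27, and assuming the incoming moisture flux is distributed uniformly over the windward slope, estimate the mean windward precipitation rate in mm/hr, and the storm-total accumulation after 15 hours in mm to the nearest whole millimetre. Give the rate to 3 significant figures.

R ≈ 3.55 mm/hr; total ≈ 53 mm

Incoming column moisture flux per unit ridge length: F = V × PW = 19.5 × 6.56 = 127.92 mm·m/s.
Spread over the 35 km slope with efficiency ε = 0.27: R = ε·F/W = 0.27 × 127.92 / 35000 m = 9.868e-04 mm/s.
R = 9.868e-04 × 3600 = 3.55 mm/hr.
Over 15 h: total = 3.55 × 15 = 53.25 ≈ 53 mm.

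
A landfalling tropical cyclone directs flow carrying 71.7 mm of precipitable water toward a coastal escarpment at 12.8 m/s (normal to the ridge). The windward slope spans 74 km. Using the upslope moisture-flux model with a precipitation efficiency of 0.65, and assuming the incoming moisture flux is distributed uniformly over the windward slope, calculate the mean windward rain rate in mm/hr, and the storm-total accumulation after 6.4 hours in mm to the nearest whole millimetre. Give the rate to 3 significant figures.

R ≈ 29.0 mm/hr; total ≈ 186 mm

Incoming column moisture flux per unit ridge length: F = V × PW = 12.8 × 71.7 = 917.76 mm·m/s.
Spread over the 74 km slope with efficiency ε = 0.65: R = ε·F/W = 0.65 × 917.76 / 74000 m = 8.061e-03 mm/s.
R = 8.061e-03 × 3600 = 29.0 mm/hr.
Over 6.4 h: total = 29.0 × 6.4 = 185.6 ≈ 186 mm.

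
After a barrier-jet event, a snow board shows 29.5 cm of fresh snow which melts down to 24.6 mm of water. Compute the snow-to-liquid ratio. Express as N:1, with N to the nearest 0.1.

Ratio = snow depth / SWE = 295 mm / 24.6 mm = 12.0, i.e. 12.0:1.

ratio ≈ 12.0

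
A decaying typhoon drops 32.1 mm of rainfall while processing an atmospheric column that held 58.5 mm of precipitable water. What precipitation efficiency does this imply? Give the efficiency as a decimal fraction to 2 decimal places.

ε = rainfall / PW = 32.1 / 58.5 = 0.55.

ε ≈ 0.55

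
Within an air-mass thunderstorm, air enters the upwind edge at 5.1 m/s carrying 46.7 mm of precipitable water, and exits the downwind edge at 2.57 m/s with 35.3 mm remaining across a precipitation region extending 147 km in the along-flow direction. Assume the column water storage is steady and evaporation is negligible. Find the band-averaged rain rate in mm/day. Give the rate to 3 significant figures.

R ≈ 86.7 mm/day

Column moisture flux per unit crosswind length is F = V × PW.
Inflow: F_in = 5.1 × 46.7 = 238.17 mm·m/s
Outflow: F_out = 2.57 × 35.3 = 90.721 mm·m/s
Steady-state rate R = (F_in − F_out)/L = (238.17 − 90.721) / 147000 m = 1.003e-03 mm/s.
R = 1.003e-03 × 3600 × 24 = 86.7 mm/day.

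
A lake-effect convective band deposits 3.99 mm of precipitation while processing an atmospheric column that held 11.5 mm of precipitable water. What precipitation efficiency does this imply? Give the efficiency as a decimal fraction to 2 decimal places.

ε ≈ 0.35

ε = precipitation / PW = 3.99 / 11.5 = 0.35.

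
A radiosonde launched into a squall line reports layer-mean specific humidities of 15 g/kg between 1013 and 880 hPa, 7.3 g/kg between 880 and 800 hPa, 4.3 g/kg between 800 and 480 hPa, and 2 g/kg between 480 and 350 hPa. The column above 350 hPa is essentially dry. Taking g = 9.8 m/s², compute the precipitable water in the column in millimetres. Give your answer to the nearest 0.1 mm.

Precipitable water is the column-integrated vapour mass per unit area: PW = (1/g) Σ q̄ Δp, with q in kg/kg and Δp in Pa (1 kg/m² of water = 1 mm).
Layer 1013–880 hPa: Δp = 133 hPa = 13300 Pa, q̄ = 0.015 kg/kg → 0.015 × 13300 / 9.8 = 20.36 mm
Layer 880–800 hPa: Δp = 80 hPa = 8000 Pa, q̄ = 0.0073 kg/kg → 0.0073 × 8000 / 9.8 = 5.96 mm
Layer 800–480 hPa: Δp = 320 hPa = 32000 Pa, q̄ = 0.0043 kg/kg → 0.0043 × 32000 / 9.8 = 14.04 mm
Layer 480–350 hPa: Δp = 130 hPa = 13000 Pa, q̄ = 0.002 kg/kg → 0.002 × 13000 / 9.8 = 2.65 mm
PW = 20.36 + 5.96 + 14.04 + 2.65 = 43.01 ≈ 43.0 mm.

PW ≈ 43.0 mm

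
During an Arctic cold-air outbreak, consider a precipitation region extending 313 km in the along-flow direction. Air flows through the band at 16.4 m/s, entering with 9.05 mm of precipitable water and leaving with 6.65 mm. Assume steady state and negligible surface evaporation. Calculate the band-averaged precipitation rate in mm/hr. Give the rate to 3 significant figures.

Column moisture flux per unit crosswind length is F = V × PW.
Inflow: F_in = 16.4 × 9.05 = 148.42 mm·m/s
Outflow: F_out = 16.4 × 6.65 = 109.06 mm·m/s
Steady-state rate R = (F_in − F_out)/L = (148.42 − 109.06) / 313000 m = 1.258e-04 mm/s.
R = 1.258e-04 × 3600 = 0.453 mm/hr.

R ≈ 0.453 mm/hr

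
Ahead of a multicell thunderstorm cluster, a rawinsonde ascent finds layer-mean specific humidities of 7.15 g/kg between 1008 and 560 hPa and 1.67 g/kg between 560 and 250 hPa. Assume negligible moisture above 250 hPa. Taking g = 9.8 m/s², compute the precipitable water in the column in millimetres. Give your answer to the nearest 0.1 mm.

PW ≈ 38.0 mm

Precipitable water is the column-integrated vapour mass per unit area: PW = (1/g) Σ q̄ Δp, with q in kg/kg and Δp in Pa (1 kg/m² of water = 1 mm).
Layer 1008–560 hPa: Δp = 448 hPa = 44800 Pa, q̄ = 0.00715 kg/kg → 0.00715 × 44800 / 9.8 = 32.69 mm
Layer 560–250 hPa: Δp = 310 hPa = 31000 Pa, q̄ = 0.00167 kg/kg → 0.00167 × 31000 / 9.8 = 5.28 mm
PW = 32.69 + 5.28 = 37.97 ≈ 38.0 mm.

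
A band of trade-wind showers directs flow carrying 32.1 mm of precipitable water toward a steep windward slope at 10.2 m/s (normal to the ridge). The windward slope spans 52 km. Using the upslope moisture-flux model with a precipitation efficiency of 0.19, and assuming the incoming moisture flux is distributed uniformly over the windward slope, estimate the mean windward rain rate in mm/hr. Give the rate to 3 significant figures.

R ≈ 4.31 mm/hr

Incoming column moisture flux per unit ridge length: F = V × PW = 10.2 × 32.1 = 327.42 mm·m/s.
Spread over the 52 km slope with efficiency ε = 0.19: R = ε·F/W = 0.19 × 327.42 / 52000 m = 1.196e-03 mm/s.
R = 1.196e-03 × 3600 = 4.31 mm/hr.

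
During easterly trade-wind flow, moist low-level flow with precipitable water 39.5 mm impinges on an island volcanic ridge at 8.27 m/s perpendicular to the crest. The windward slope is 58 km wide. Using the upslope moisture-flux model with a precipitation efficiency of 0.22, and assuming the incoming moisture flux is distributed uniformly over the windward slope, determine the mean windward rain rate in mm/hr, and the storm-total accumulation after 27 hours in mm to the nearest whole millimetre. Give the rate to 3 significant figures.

R ≈ 4.46 mm/hr; total ≈ 120 mm

Incoming column moisture flux per unit ridge length: F = V × PW = 8.27 × 39.5 = 326.665 mm·m/s.
Spread over the 58 km slope with efficiency ε = 0.22: R = ε·F/W = 0.22 × 326.665 / 58000 m = 1.239e-03 mm/s.
R = 1.239e-03 × 3600 = 4.46 mm/hr.
Over 27 h: total = 4.46 × 27 = 120.42 ≈ 120 mm.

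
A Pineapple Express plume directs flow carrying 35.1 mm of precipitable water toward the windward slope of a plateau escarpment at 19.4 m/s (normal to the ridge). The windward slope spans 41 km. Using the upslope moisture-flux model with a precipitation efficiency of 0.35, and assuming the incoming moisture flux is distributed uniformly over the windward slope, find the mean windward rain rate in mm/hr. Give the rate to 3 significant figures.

R ≈ 20.9 mm/hr

Incoming column moisture flux per unit ridge length: F = V × PW = 19.4 × 35.1 = 680.94 mm·m/s.
Spread over the 41 km slope with efficiency ε = 0.35: R = ε·F/W = 0.35 × 680.94 / 41000 m = 5.813e-03 mm/s.
R = 5.813e-03 × 3600 = 20.9 mm/hr.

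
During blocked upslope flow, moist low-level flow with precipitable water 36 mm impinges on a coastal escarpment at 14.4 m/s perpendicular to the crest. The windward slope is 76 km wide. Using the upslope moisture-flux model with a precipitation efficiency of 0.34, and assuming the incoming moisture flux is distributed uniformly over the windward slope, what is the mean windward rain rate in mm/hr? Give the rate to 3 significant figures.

R ≈ 8.35 mm/hr

Incoming column moisture flux per unit ridge length: F = V × PW = 14.4 × 36 = 518.4 mm·m/s.
Spread over the 76 km slope with efficiency ε = 0.34: R = ε·F/W = 0.34 × 518.4 / 76000 m = 2.319e-03 mm/s.
R = 2.319e-03 × 3600 = 8.35 mm/hr.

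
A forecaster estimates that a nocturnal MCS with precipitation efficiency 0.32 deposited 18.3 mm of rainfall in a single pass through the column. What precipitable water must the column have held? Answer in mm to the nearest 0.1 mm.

PW = rainfall / ε = 18.3 / 0.32 = 57.2 mm.

PW ≈ 57.2 mm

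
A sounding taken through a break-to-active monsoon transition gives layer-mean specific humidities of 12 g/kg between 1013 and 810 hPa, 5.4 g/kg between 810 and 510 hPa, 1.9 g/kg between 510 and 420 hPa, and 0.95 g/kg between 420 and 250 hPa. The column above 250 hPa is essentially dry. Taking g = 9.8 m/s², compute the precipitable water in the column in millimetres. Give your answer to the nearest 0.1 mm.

Precipitable water is the column-integrated vapour mass per unit area: PW = (1/g) Σ q̄ Δp, with q in kg/kg and Δp in Pa (1 kg/m² of water = 1 mm).
Layer 1013–810 hPa: Δp = 203 hPa = 20300 Pa, q̄ = 0.012 kg/kg → 0.012 × 20300 / 9.8 = 24.86 mm
Layer 810–510 hPa: Δp = 300 hPa = 30000 Pa, q̄ = 0.0054 kg/kg → 0.0054 × 30000 / 9.8 = 16.53 mm
Layer 510–420 hPa: Δp = 90 hPa = 9000 Pa, q̄ = 0.0019 kg/kg → 0.0019 × 9000 / 9.8 = 1.74 mm
Layer 420–250 hPa: Δp = 170 hPa = 17000 Pa, q̄ = 0.00095 kg/kg → 0.00095 × 17000 / 9.8 = 1.65 mm
PW = 24.86 + 16.53 + 1.74 + 1.65 = 44.78 ≈ 44.8 mm.

PW ≈ 44.8 mm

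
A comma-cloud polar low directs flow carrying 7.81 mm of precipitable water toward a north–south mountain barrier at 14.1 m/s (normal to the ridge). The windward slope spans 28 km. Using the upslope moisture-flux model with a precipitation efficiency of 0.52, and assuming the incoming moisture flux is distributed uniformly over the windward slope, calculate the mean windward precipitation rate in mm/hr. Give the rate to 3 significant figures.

Incoming column moisture flux per unit ridge length: F = V × PW = 14.1 × 7.81 = 110.121 mm·m/s.
Spread over the 28 km slope with efficiency ε = 0.52: R = ε·F/W = 0.52 × 110.121 / 28000 m = 2.045e-03 mm/s.
R = 2.045e-03 × 3600 = 7.36 mm/hr.

R ≈ 7.36 mm/hr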